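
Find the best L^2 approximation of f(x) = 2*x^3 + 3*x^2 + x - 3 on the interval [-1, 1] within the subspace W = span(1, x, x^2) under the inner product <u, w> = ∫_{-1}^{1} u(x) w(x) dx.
g(x) = 3*x^2 + 11*x/5 - 3

The best approximation g ∈ W is the orthogonal projection of f onto W. Writing g = a_0 + a_1 x + a_2 x^2, the coefficients solve the normal equations G · a = b where
  G_{ij} = <φ_i, φ_j> and b_i = <f, φ_i>, with φ_0 = 1, φ_1 = x, φ_2 = x^2.
G =
  [2, 0, 2/3]
  [0, 2/3, 0]
  [2/3, 0, 2/5],
b = (-4, 22/15, -4/5).
Solving gives a_0 = -3, a_1 = 11/5, a_2 = 3, so
  g(x) = 3*x^2 + 11*x/5 - 3.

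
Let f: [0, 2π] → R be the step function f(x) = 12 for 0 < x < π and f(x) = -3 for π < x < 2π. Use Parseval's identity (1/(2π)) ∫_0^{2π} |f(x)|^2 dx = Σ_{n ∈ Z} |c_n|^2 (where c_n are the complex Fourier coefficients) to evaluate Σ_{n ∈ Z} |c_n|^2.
Σ |c_n|^2 = 153/2

Parseval equates the L^2 energy of f (normalised by 1/(2π)) with the ℓ^2 sum of its Fourier coefficients: (1/(2π)) ∫_0^{2π} |f|^2 = Σ |c_n|^2.
Compute the left side: (1/(2π)) [∫_0^π 12^2 dx + ∫_π^{2π} (-3)^2 dx] = (1/(2π)) · (144π + 9π) = (144 + 9)/2 = 153/2.
So Σ_{n ∈ Z} |c_n|^2 = 153/2.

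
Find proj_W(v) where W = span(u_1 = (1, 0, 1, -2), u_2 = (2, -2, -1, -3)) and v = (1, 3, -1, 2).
proj_W(v) = (-61/59, 52/59, 17/59, 96/59)

Set up U = [u_1 | ... | u_2] ∈ R^(4×2). The projector onto W = col(U) is P = U (U^T U)^(-1) U^T.
Compute U^T U =
  [6, 7]
  [7, 18],
and U^T v = (-4, -9).
Solve U^T U · c = U^T v for the coefficients: c = (-9/59, -26/59). The projection is proj_W(v) = U c.
Check: (v - proj_W(v)) · u_1 = 0  (should be 0).
Check: (v - proj_W(v)) · u_2 = 0  (should be 0).
Result: proj_W(v) = (-61/59, 52/59, 17/59, 96/59).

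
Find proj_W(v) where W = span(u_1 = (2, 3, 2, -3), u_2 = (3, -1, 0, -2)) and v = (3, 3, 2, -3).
proj_W(v) = (748/283, 792/283, 568/283, -972/283)

Set up U = [u_1 | ... | u_2] ∈ R^(4×2). The projector onto W = col(U) is P = U (U^T U)^(-1) U^T.
Compute U^T U =
  [26, 9]
  [9, 14],
and U^T v = (28, 12).
Solve U^T U · c = U^T v for the coefficients: c = (284/283, 60/283). The projection is proj_W(v) = U c.
Check: (v - proj_W(v)) · u_1 = 0  (should be 0).
Check: (v - proj_W(v)) · u_2 = 0  (should be 0).
Result: proj_W(v) = (748/283, 792/283, 568/283, -972/283).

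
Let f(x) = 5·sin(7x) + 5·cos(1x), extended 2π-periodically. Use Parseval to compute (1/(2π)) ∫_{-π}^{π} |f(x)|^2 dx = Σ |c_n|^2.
Σ |c_n|^2 = 25

Expand |f|^2 and use orthogonality of {sin(nx), cos(mx)} on [-π, π]:
  ∫_{-π}^{π} sin(nx)^2 dx = π, ∫ cos(mx)^2 dx = π, and cross terms integrate to 0.
So ∫_{-π}^{π} f(x)^2 dx = 5^2 · π + 5^2 · π = (25 + 25)π.
Divide by 2π: (25 + 25)/2 = 25.
By Parseval, this equals Σ |c_n|^2.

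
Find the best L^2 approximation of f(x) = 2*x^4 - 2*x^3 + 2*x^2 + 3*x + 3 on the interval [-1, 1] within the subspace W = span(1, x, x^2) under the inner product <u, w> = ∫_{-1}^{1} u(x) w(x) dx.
g(x) = 26*x^2/7 + 9*x/5 + 99/35

The best approximation g ∈ W is the orthogonal projection of f onto W. Writing g = a_0 + a_1 x + a_2 x^2, the coefficients solve the normal equations G · a = b where
  G_{ij} = <φ_i, φ_j> and b_i = <f, φ_i>, with φ_0 = 1, φ_1 = x, φ_2 = x^2.
G =
  [2, 0, 2/3]
  [0, 2/3, 0]
  [2/3, 0, 2/5],
b = (122/15, 6/5, 118/35).
Solving gives a_0 = 99/35, a_1 = 9/5, a_2 = 26/7, so
  g(x) = 26*x^2/7 + 9*x/5 + 99/35.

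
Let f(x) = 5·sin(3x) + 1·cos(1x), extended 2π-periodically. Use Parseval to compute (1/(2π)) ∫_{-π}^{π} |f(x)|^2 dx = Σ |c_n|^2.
Σ |c_n|^2 = 13

Expand |f|^2 and use orthogonality of {sin(nx), cos(mx)} on [-π, π]:
  ∫_{-π}^{π} sin(nx)^2 dx = π, ∫ cos(mx)^2 dx = π, and cross terms integrate to 0.
So ∫_{-π}^{π} f(x)^2 dx = 5^2 · π + 1^2 · π = (25 + 1)π.
Divide by 2π: (25 + 1)/2 = 13.
By Parseval, this equals Σ |c_n|^2.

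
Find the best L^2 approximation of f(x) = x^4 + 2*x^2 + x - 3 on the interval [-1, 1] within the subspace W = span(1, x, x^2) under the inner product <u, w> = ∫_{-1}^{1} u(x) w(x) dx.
g(x) = 20*x^2/7 + x - 108/35

The best approximation g ∈ W is the orthogonal projection of f onto W. Writing g = a_0 + a_1 x + a_2 x^2, the coefficients solve the normal equations G · a = b where
  G_{ij} = <φ_i, φ_j> and b_i = <f, φ_i>, with φ_0 = 1, φ_1 = x, φ_2 = x^2.
G =
  [2, 0, 2/3]
  [0, 2/3, 0]
  [2/3, 0, 2/5],
b = (-64/15, 2/3, -32/35).
Solving gives a_0 = -108/35, a_1 = 1, a_2 = 20/7, so
  g(x) = 20*x^2/7 + x - 108/35.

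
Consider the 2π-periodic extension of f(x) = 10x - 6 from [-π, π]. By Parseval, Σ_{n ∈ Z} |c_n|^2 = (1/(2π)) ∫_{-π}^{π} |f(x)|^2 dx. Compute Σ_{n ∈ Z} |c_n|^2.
Σ |c_n|^2 = 100π^2/3 + 36

Expand and integrate term by term over [-π, π]:
  ∫ (10x)^2 dx = 100·(2π^3/3); ∫ 2·10·(-6)·x dx = 0 (odd integrand); ∫ (-6)^2 dx = 36·2π.
So (1/(2π)) ∫_{-π}^{π} (10x - 6)^2 dx = 100π^2/3 + 36 = 100π^2/3 + 36.
Parseval ⇒ Σ |c_n|^2 = 100π^2/3 + 36.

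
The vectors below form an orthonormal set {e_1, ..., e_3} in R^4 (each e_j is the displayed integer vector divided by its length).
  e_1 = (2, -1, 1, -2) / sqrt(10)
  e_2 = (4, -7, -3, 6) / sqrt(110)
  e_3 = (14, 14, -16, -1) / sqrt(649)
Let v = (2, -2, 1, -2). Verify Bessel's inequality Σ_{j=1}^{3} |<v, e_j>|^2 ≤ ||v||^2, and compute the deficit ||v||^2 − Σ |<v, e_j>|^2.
Σ |<v, e_j>|^2 = 758/59; ||v||^2 = 13; deficit = 9/59

Write each e_j = u_j / sqrt(<u_j, u_j>) where u_j is the displayed integer vector. Then <v, e_j> = <v, u_j> / sqrt(<u_j, u_j>), so |<v, e_j>|^2 = <v, u_j>^2 / <u_j, u_j>.
Coefficients: <v, e_1> = 11/sqrt(10), <v, e_2> = 7/sqrt(110), <v, e_3> = -14/sqrt(649).
Square and sum: Σ |<v, e_j>|^2 = 758/59.
Compute ||v||^2 = v·v = 13.
Deficit = 13 − 758/59 = 9/59 ≥ 0, confirming Bessel's inequality. (The deficit equals ||v − Σ <v,e_j> e_j||^2, the squared distance from v to span{e_j}.)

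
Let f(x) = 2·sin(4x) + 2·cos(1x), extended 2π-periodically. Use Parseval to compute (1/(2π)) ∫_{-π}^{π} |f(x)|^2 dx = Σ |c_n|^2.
Σ |c_n|^2 = 4

Expand |f|^2 and use orthogonality of {sin(nx), cos(mx)} on [-π, π]:
  ∫_{-π}^{π} sin(nx)^2 dx = π, ∫ cos(mx)^2 dx = π, and cross terms integrate to 0.
So ∫_{-π}^{π} f(x)^2 dx = 2^2 · π + 2^2 · π = (4 + 4)π.
Divide by 2π: (4 + 4)/2 = 4.
By Parseval, this equals Σ |c_n|^2.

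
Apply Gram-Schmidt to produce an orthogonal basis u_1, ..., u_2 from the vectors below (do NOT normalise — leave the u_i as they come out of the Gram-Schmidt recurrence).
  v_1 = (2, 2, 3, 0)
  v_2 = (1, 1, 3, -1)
Orthogonal basis:
  u_1 = (2, 2, 3, 0)
  u_2 = (-9/17, -9/17, 12/17, -1)

Apply the Gram-Schmidt recurrence
  u_1 = v_1
  u_i = v_i − Σ_{j<i} ((v_i · u_j) / (u_j · u_j)) · u_j.

Step by step this gives:
  u_1 = (2, 2, 3, 0)
  u_2 = (-9/17, -9/17, 12/17, -1)

Orthogonality check:
  u_2 · u_1 = 0 (should be 0)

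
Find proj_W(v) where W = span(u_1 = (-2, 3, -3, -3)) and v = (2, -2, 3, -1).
proj_W(v) = (32/31, -48/31, 48/31, 48/31)

Set up U = [u_1 | ... | u_1] ∈ R^(4×1). The projector onto W = col(U) is P = U (U^T U)^(-1) U^T.
Compute U^T U =
  [31],
and U^T v = (-16).
Solve U^T U · c = U^T v for the coefficients: c = (-16/31). The projection is proj_W(v) = U c.
Check: (v - proj_W(v)) · u_1 = 0  (should be 0).
Result: proj_W(v) = (32/31, -48/31, 48/31, 48/31).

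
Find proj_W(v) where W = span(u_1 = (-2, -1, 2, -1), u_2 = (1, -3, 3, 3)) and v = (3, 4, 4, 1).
proj_W(v) = (12/11, -9/22, 0, 27/22)

Set up U = [u_1 | ... | u_2] ∈ R^(4×2). The projector onto W = col(U) is P = U (U^T U)^(-1) U^T.
Compute U^T U =
  [10, 4]
  [4, 28],
and U^T v = (-3, 6).
Solve U^T U · c = U^T v for the coefficients: c = (-9/22, 3/11). The projection is proj_W(v) = U c.
Check: (v - proj_W(v)) · u_1 = 0  (should be 0).
Check: (v - proj_W(v)) · u_2 = 0  (should be 0).
Result: proj_W(v) = (12/11, -9/22, 0, 27/22).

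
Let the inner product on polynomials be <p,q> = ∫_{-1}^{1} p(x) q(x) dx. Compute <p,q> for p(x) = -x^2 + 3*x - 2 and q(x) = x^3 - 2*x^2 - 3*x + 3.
<p,q> = -46/3

Expand the product: p(x)·q(x) = -x^5 + 5*x^4 - 5*x^3 - 8*x^2 + 15*x - 6.
∫_{-1}^{1} of each monomial x^k gives [2/(k+1) if k even, 0 if k odd]. Integrating term-by-term (or equivalently evaluating the antiderivative F(x) = -x^6/6 + x^5 - 5*x^4/4 - 8*x^3/3 + 15*x^2/2 - 6*x at the endpoints):
  F(1) − F(−1) = -19/12 − (55/4) = -46/3.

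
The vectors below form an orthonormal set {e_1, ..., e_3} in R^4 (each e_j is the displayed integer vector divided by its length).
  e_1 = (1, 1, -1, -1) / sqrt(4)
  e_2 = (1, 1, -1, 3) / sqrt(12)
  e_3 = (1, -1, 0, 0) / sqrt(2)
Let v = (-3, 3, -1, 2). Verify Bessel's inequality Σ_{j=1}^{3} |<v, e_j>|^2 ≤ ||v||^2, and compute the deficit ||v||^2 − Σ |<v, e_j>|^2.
Σ |<v, e_j>|^2 = 67/3; ||v||^2 = 23; deficit = 2/3

Write each e_j = u_j / sqrt(<u_j, u_j>) where u_j is the displayed integer vector. Then <v, e_j> = <v, u_j> / sqrt(<u_j, u_j>), so |<v, e_j>|^2 = <v, u_j>^2 / <u_j, u_j>.
Coefficients: <v, e_1> = -1/sqrt(4), <v, e_2> = 7/sqrt(12), <v, e_3> = -6/sqrt(2).
Square and sum: Σ |<v, e_j>|^2 = 67/3.
Compute ||v||^2 = v·v = 23.
Deficit = 23 − 67/3 = 2/3 ≥ 0, confirming Bessel's inequality. (The deficit equals ||v − Σ <v,e_j> e_j||^2, the squared distance from v to span{e_j}.)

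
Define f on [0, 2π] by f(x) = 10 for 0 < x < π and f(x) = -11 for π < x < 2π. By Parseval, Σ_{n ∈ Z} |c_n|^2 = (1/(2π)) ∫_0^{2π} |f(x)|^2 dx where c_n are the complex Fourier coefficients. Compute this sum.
Σ |c_n|^2 = 221/2

Parseval equates the L^2 energy of f (normalised by 1/(2π)) with the ℓ^2 sum of its Fourier coefficients: (1/(2π)) ∫_0^{2π} |f|^2 = Σ |c_n|^2.
Compute the left side: (1/(2π)) [∫_0^π 10^2 dx + ∫_π^{2π} (-11)^2 dx] = (1/(2π)) · (100π + 121π) = (100 + 121)/2 = 221/2.
So Σ_{n ∈ Z} |c_n|^2 = 221/2.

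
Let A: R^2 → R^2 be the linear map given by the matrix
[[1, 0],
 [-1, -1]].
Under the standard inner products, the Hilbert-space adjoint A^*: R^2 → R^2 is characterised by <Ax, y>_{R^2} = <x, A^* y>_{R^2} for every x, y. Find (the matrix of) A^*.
A^* = A^T =
[[1, -1],
 [0, -1]]

For real matrices with standard dot products, the defining identity <Ax, y> = <x, A^* y> gives (Ax)^T y = x^T (A^*) y, i.e. x^T A^T y = x^T (A^*) y. Since this holds for all x, y, we must have A^* = A^T. Therefore
A^* =
[[1, -1],
 [0, -1]].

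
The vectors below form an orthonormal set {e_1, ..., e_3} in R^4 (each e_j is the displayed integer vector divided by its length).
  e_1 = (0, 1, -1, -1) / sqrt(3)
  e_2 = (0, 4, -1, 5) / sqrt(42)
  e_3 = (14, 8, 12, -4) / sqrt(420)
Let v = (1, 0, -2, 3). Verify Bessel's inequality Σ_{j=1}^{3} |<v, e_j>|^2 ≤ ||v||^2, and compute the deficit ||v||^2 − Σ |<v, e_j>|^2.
Σ |<v, e_j>|^2 = 251/30; ||v||^2 = 14; deficit = 169/30

Write each e_j = u_j / sqrt(<u_j, u_j>) where u_j is the displayed integer vector. Then <v, e_j> = <v, u_j> / sqrt(<u_j, u_j>), so |<v, e_j>|^2 = <v, u_j>^2 / <u_j, u_j>.
Coefficients: <v, e_1> = -1/sqrt(3), <v, e_2> = 17/sqrt(42), <v, e_3> = -22/sqrt(420).
Square and sum: Σ |<v, e_j>|^2 = 251/30.
Compute ||v||^2 = v·v = 14.
Deficit = 14 − 251/30 = 169/30 ≥ 0, confirming Bessel's inequality. (The deficit equals ||v − Σ <v,e_j> e_j||^2, the squared distance from v to span{e_j}.)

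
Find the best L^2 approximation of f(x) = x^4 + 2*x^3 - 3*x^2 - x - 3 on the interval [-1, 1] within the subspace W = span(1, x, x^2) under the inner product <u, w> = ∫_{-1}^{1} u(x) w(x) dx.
g(x) = -15*x^2/7 + x/5 - 108/35

The best approximation g ∈ W is the orthogonal projection of f onto W. Writing g = a_0 + a_1 x + a_2 x^2, the coefficients solve the normal equations G · a = b where
  G_{ij} = <φ_i, φ_j> and b_i = <f, φ_i>, with φ_0 = 1, φ_1 = x, φ_2 = x^2.
G =
  [2, 0, 2/3]
  [0, 2/3, 0]
  [2/3, 0, 2/5],
b = (-38/5, 2/15, -102/35).
Solving gives a_0 = -108/35, a_1 = 1/5, a_2 = -15/7, so
  g(x) = -15*x^2/7 + x/5 - 108/35.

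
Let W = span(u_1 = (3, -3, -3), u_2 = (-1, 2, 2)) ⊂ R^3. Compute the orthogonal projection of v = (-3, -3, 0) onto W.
proj_W(v) = (-3, -3/2, -3/2)

Set up U = [u_1 | ... | u_2] ∈ R^(3×2). The projector onto W = col(U) is P = U (U^T U)^(-1) U^T.
Compute U^T U =
  [27, -15]
  [-15, 9],
and U^T v = (0, -3).
Solve U^T U · c = U^T v for the coefficients: c = (-5/2, -9/2). The projection is proj_W(v) = U c.
Check: (v - proj_W(v)) · u_1 = 0  (should be 0).
Check: (v - proj_W(v)) · u_2 = 0  (should be 0).
Result: proj_W(v) = (-3, -3/2, -3/2).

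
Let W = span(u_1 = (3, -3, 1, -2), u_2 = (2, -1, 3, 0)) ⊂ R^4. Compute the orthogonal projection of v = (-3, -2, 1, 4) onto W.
proj_W(v) = (-95/89, 287/178, 163/178, 128/89)

Set up U = [u_1 | ... | u_2] ∈ R^(4×2). The projector onto W = col(U) is P = U (U^T U)^(-1) U^T.
Compute U^T U =
  [23, 12]
  [12, 14],
and U^T v = (-10, -1).
Solve U^T U · c = U^T v for the coefficients: c = (-64/89, 97/178). The projection is proj_W(v) = U c.
Check: (v - proj_W(v)) · u_1 = 0  (should be 0).
Check: (v - proj_W(v)) · u_2 = 0  (should be 0).
Result: proj_W(v) = (-95/89, 287/178, 163/178, 128/89).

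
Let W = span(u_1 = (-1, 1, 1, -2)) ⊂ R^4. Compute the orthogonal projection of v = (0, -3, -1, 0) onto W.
proj_W(v) = (4/7, -4/7, -4/7, 8/7)

Set up U = [u_1 | ... | u_1] ∈ R^(4×1). The projector onto W = col(U) is P = U (U^T U)^(-1) U^T.
Compute U^T U =
  [7],
and U^T v = (-4).
Solve U^T U · c = U^T v for the coefficients: c = (-4/7). The projection is proj_W(v) = U c.
Check: (v - proj_W(v)) · u_1 = 0  (should be 0).
Result: proj_W(v) = (4/7, -4/7, -4/7, 8/7).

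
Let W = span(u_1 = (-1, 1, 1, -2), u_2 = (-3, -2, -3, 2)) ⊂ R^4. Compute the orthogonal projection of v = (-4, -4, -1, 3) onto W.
proj_W(v) = (-475/146, -165/73, -491/146, 169/73)

Set up U = [u_1 | ... | u_2] ∈ R^(4×2). The projector onto W = col(U) is P = U (U^T U)^(-1) U^T.
Compute U^T U =
  [7, -6]
  [-6, 26],
and U^T v = (-7, 29).
Solve U^T U · c = U^T v for the coefficients: c = (-4/73, 161/146). The projection is proj_W(v) = U c.
Check: (v - proj_W(v)) · u_1 = 0  (should be 0).
Check: (v - proj_W(v)) · u_2 = 0  (should be 0).
Result: proj_W(v) = (-475/146, -165/73, -491/146, 169/73).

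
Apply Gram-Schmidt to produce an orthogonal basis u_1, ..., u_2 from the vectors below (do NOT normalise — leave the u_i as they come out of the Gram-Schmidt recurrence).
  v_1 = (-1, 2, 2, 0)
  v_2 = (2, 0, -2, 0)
Orthogonal basis:
  u_1 = (-1, 2, 2, 0)
  u_2 = (4/3, 4/3, -2/3, 0)

Apply the Gram-Schmidt recurrence
  u_1 = v_1
  u_i = v_i − Σ_{j<i} ((v_i · u_j) / (u_j · u_j)) · u_j.

Step by step this gives:
  u_1 = (-1, 2, 2, 0)
  u_2 = (4/3, 4/3, -2/3, 0)

Orthogonality check:
  u_2 · u_1 = 0 (should be 0)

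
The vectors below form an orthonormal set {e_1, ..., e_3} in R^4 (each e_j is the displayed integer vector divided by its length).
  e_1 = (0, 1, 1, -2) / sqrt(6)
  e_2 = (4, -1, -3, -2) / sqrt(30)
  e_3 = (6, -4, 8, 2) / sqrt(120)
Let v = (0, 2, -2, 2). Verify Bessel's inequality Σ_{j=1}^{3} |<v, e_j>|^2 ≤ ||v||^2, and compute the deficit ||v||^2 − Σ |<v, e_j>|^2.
Σ |<v, e_j>|^2 = 6; ||v||^2 = 12; deficit = 6

Write each e_j = u_j / sqrt(<u_j, u_j>) where u_j is the displayed integer vector. Then <v, e_j> = <v, u_j> / sqrt(<u_j, u_j>), so |<v, e_j>|^2 = <v, u_j>^2 / <u_j, u_j>.
Coefficients: <v, e_1> = -4/sqrt(6), <v, e_2> = 0/sqrt(30), <v, e_3> = -20/sqrt(120).
Square and sum: Σ |<v, e_j>|^2 = 6.
Compute ||v||^2 = v·v = 12.
Deficit = 12 − 6 = 6 ≥ 0, confirming Bessel's inequality. (The deficit equals ||v − Σ <v,e_j> e_j||^2, the squared distance from v to span{e_j}.)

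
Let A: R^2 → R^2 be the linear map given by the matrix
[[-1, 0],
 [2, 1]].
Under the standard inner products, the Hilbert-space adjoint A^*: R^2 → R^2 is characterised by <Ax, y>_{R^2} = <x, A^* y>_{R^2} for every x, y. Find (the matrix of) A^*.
A^* = A^T =
[[-1, 2],
 [0, 1]]

For real matrices with standard dot products, the defining identity <Ax, y> = <x, A^* y> gives (Ax)^T y = x^T (A^*) y, i.e. x^T A^T y = x^T (A^*) y. Since this holds for all x, y, we must have A^* = A^T. Therefore
A^* =
[[-1, 2],
 [0, 1]].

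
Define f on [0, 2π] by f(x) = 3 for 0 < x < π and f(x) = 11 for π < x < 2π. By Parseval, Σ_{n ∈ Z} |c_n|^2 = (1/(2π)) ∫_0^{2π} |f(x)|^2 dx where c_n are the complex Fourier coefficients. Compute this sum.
Σ |c_n|^2 = 65

Parseval equates the L^2 energy of f (normalised by 1/(2π)) with the ℓ^2 sum of its Fourier coefficients: (1/(2π)) ∫_0^{2π} |f|^2 = Σ |c_n|^2.
Compute the left side: (1/(2π)) [∫_0^π 3^2 dx + ∫_π^{2π} 11^2 dx] = (1/(2π)) · (9π + 121π) = (9 + 121)/2 = 65.
So Σ_{n ∈ Z} |c_n|^2 = 65.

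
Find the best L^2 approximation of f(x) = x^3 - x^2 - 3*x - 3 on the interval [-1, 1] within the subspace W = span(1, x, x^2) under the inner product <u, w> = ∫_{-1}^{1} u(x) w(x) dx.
g(x) = -x^2 - 12*x/5 - 3

The best approximation g ∈ W is the orthogonal projection of f onto W. Writing g = a_0 + a_1 x + a_2 x^2, the coefficients solve the normal equations G · a = b where
  G_{ij} = <φ_i, φ_j> and b_i = <f, φ_i>, with φ_0 = 1, φ_1 = x, φ_2 = x^2.
G =
  [2, 0, 2/3]
  [0, 2/3, 0]
  [2/3, 0, 2/5],
b = (-20/3, -8/5, -12/5).
Solving gives a_0 = -3, a_1 = -12/5, a_2 = -1, so
  g(x) = -x^2 - 12*x/5 - 3.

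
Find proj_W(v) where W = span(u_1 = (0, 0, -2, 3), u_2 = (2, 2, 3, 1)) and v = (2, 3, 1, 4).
proj_W(v) = (502/225, 502/225, 97/75, 944/225)

Set up U = [u_1 | ... | u_2] ∈ R^(4×2). The projector onto W = col(U) is P = U (U^T U)^(-1) U^T.
Compute U^T U =
  [13, -3]
  [-3, 18],
and U^T v = (10, 17).
Solve U^T U · c = U^T v for the coefficients: c = (77/75, 251/225). The projection is proj_W(v) = U c.
Check: (v - proj_W(v)) · u_1 = 0  (should be 0).
Check: (v - proj_W(v)) · u_2 = 0  (should be 0).
Result: proj_W(v) = (502/225, 502/225, 97/75, 944/225).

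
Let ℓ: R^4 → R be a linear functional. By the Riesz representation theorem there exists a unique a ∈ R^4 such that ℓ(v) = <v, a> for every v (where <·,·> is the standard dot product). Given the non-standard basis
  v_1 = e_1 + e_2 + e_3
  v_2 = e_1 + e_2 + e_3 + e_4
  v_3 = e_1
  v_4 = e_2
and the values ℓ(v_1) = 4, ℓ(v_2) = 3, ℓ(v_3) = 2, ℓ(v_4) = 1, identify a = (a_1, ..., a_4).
a = (2, 1, 1, -1)

Write a = (a_1, ..., a_4) in the standard basis. For each basis vector v_i, ℓ(v_i) = <v_i, a> is a linear equation in the a_j's. Collect the n equations into a matrix system V a = ℓ, where row i of V is v_i (expressed in the standard basis). Since V is invertible (lower-triangular with 1s on the diagonal, up to permutation), solve by back-substitution:
  V =
[[1, 1, 1, 0],
 [1, 1, 1, 1],
 [1, 0, 0, 0],
 [0, 1, 0, 0]]
  V a = (4, 3, 2, 1)
Solving gives a = (2, 1, 1, -1).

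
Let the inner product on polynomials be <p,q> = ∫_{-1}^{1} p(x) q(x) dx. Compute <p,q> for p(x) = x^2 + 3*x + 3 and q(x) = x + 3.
<p,q> = 22

Expand the product: p(x)·q(x) = x^3 + 6*x^2 + 12*x + 9.
∫_{-1}^{1} of each monomial x^k gives [2/(k+1) if k even, 0 if k odd]. Integrating term-by-term (or equivalently evaluating the antiderivative F(x) = x^4/4 + 2*x^3 + 6*x^2 + 9*x at the endpoints):
  F(1) − F(−1) = 69/4 − (-19/4) = 22.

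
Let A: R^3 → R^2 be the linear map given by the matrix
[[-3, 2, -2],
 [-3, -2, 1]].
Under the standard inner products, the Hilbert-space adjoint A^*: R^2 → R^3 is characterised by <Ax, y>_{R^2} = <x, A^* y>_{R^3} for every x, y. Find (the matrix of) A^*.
A^* = A^T =
[[-3, -3],
 [2, -2],
 [-2, 1]]

For real matrices with standard dot products, the defining identity <Ax, y> = <x, A^* y> gives (Ax)^T y = x^T (A^*) y, i.e. x^T A^T y = x^T (A^*) y. Since this holds for all x, y, we must have A^* = A^T. Therefore
A^* =
[[-3, -3],
 [2, -2],
 [-2, 1]].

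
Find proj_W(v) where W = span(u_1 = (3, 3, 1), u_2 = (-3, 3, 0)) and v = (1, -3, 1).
proj_W(v) = (23/19, -53/19, -5/19)

Set up U = [u_1 | ... | u_2] ∈ R^(3×2). The projector onto W = col(U) is P = U (U^T U)^(-1) U^T.
Compute U^T U =
  [19, 0]
  [0, 18],
and U^T v = (-5, -12).
Solve U^T U · c = U^T v for the coefficients: c = (-5/19, -2/3). The projection is proj_W(v) = U c.
Check: (v - proj_W(v)) · u_1 = 0  (should be 0).
Check: (v - proj_W(v)) · u_2 = 0  (should be 0).
Result: proj_W(v) = (23/19, -53/19, -5/19).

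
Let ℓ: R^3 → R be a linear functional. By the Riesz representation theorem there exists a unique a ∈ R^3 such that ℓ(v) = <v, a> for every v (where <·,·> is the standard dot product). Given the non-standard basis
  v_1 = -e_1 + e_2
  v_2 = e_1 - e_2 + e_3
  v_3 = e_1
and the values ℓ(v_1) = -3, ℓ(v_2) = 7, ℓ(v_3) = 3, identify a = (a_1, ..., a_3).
a = (3, 0, 4)

Write a = (a_1, ..., a_3) in the standard basis. For each basis vector v_i, ℓ(v_i) = <v_i, a> is a linear equation in the a_j's. Collect the n equations into a matrix system V a = ℓ, where row i of V is v_i (expressed in the standard basis). Since V is invertible (lower-triangular with 1s on the diagonal, up to permutation), solve by back-substitution:
  V =
[[-1, 1, 0],
 [1, -1, 1],
 [1, 0, 0]]
  V a = (-3, 7, 3)
Solving gives a = (3, 0, 4).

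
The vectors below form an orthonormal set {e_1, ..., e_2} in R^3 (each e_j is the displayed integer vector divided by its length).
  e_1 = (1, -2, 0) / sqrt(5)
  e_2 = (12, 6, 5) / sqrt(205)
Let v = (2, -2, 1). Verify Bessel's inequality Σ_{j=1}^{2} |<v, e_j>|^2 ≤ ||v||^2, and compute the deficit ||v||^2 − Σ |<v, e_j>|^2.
Σ |<v, e_j>|^2 = 353/41; ||v||^2 = 9; deficit = 16/41

Write each e_j = u_j / sqrt(<u_j, u_j>) where u_j is the displayed integer vector. Then <v, e_j> = <v, u_j> / sqrt(<u_j, u_j>), so |<v, e_j>|^2 = <v, u_j>^2 / <u_j, u_j>.
Coefficients: <v, e_1> = 6/sqrt(5), <v, e_2> = 17/sqrt(205).
Square and sum: Σ |<v, e_j>|^2 = 353/41.
Compute ||v||^2 = v·v = 9.
Deficit = 9 − 353/41 = 16/41 ≥ 0, confirming Bessel's inequality. (The deficit equals ||v − Σ <v,e_j> e_j||^2, the squared distance from v to span{e_j}.)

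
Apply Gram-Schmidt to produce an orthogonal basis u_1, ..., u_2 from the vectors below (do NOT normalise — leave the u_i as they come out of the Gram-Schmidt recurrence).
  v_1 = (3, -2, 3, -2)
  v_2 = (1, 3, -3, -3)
Orthogonal basis:
  u_1 = (3, -2, 3, -2)
  u_2 = (22/13, 33/13, -30/13, -45/13)

Apply the Gram-Schmidt recurrence
  u_1 = v_1
  u_i = v_i − Σ_{j<i} ((v_i · u_j) / (u_j · u_j)) · u_j.

Step by step this gives:
  u_1 = (3, -2, 3, -2)
  u_2 = (22/13, 33/13, -30/13, -45/13)

Orthogonality check:
  u_2 · u_1 = 0 (should be 0)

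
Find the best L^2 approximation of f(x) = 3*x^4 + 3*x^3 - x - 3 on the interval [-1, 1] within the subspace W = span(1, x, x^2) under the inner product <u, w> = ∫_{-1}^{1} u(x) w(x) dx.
g(x) = 18*x^2/7 + 4*x/5 - 114/35

The best approximation g ∈ W is the orthogonal projection of f onto W. Writing g = a_0 + a_1 x + a_2 x^2, the coefficients solve the normal equations G · a = b where
  G_{ij} = <φ_i, φ_j> and b_i = <f, φ_i>, with φ_0 = 1, φ_1 = x, φ_2 = x^2.
G =
  [2, 0, 2/3]
  [0, 2/3, 0]
  [2/3, 0, 2/5],
b = (-24/5, 8/15, -8/7).
Solving gives a_0 = -114/35, a_1 = 4/5, a_2 = 18/7, so
  g(x) = 18*x^2/7 + 4*x/5 - 114/35.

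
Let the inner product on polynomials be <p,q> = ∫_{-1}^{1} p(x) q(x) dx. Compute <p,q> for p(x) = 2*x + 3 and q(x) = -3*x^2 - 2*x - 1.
<p,q> = -44/3

Expand the product: p(x)·q(x) = -6*x^3 - 13*x^2 - 8*x - 3.
∫_{-1}^{1} of each monomial x^k gives [2/(k+1) if k even, 0 if k odd]. Integrating term-by-term (or equivalently evaluating the antiderivative F(x) = -3*x^4/2 - 13*x^3/3 - 4*x^2 - 3*x at the endpoints):
  F(1) − F(−1) = -77/6 − (11/6) = -44/3.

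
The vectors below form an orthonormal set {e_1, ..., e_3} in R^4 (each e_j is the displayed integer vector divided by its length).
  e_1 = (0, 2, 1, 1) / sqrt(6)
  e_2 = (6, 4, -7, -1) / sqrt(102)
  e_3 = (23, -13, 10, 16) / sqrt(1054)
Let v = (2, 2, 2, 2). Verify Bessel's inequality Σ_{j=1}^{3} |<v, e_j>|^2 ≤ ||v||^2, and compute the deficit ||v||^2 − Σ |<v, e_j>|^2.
Σ |<v, e_j>|^2 = 488/31; ||v||^2 = 16; deficit = 8/31

Write each e_j = u_j / sqrt(<u_j, u_j>) where u_j is the displayed integer vector. Then <v, e_j> = <v, u_j> / sqrt(<u_j, u_j>), so |<v, e_j>|^2 = <v, u_j>^2 / <u_j, u_j>.
Coefficients: <v, e_1> = 8/sqrt(6), <v, e_2> = 4/sqrt(102), <v, e_3> = 72/sqrt(1054).
Square and sum: Σ |<v, e_j>|^2 = 488/31.
Compute ||v||^2 = v·v = 16.
Deficit = 16 − 488/31 = 8/31 ≥ 0, confirming Bessel's inequality. (The deficit equals ||v − Σ <v,e_j> e_j||^2, the squared distance from v to span{e_j}.)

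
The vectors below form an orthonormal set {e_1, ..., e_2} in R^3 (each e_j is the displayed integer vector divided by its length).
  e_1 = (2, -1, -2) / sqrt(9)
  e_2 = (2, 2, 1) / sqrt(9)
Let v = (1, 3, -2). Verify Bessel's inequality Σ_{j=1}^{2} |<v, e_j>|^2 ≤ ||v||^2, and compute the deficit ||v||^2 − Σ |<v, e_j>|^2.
Σ |<v, e_j>|^2 = 5; ||v||^2 = 14; deficit = 9

Write each e_j = u_j / sqrt(<u_j, u_j>) where u_j is the displayed integer vector. Then <v, e_j> = <v, u_j> / sqrt(<u_j, u_j>), so |<v, e_j>|^2 = <v, u_j>^2 / <u_j, u_j>.
Coefficients: <v, e_1> = 3/sqrt(9), <v, e_2> = 6/sqrt(9).
Square and sum: Σ |<v, e_j>|^2 = 5.
Compute ||v||^2 = v·v = 14.
Deficit = 14 − 5 = 9 ≥ 0, confirming Bessel's inequality. (The deficit equals ||v − Σ <v,e_j> e_j||^2, the squared distance from v to span{e_j}.)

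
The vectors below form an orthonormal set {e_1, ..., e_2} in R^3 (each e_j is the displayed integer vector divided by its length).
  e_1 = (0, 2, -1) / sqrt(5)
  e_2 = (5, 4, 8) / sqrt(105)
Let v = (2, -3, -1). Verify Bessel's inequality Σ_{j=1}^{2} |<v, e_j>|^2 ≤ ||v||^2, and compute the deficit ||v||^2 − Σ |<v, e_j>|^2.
Σ |<v, e_j>|^2 = 125/21; ||v||^2 = 14; deficit = 169/21

Write each e_j = u_j / sqrt(<u_j, u_j>) where u_j is the displayed integer vector. Then <v, e_j> = <v, u_j> / sqrt(<u_j, u_j>), so |<v, e_j>|^2 = <v, u_j>^2 / <u_j, u_j>.
Coefficients: <v, e_1> = -5/sqrt(5), <v, e_2> = -10/sqrt(105).
Square and sum: Σ |<v, e_j>|^2 = 125/21.
Compute ||v||^2 = v·v = 14.
Deficit = 14 − 125/21 = 169/21 ≥ 0, confirming Bessel's inequality. (The deficit equals ||v − Σ <v,e_j> e_j||^2, the squared distance from v to span{e_j}.)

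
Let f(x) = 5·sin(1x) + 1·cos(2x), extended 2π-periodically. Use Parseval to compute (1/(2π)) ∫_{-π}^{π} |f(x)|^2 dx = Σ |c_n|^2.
Σ |c_n|^2 = 13

Expand |f|^2 and use orthogonality of {sin(nx), cos(mx)} on [-π, π]:
  ∫_{-π}^{π} sin(nx)^2 dx = π, ∫ cos(mx)^2 dx = π, and cross terms integrate to 0.
So ∫_{-π}^{π} f(x)^2 dx = 5^2 · π + 1^2 · π = (25 + 1)π.
Divide by 2π: (25 + 1)/2 = 13.
By Parseval, this equals Σ |c_n|^2.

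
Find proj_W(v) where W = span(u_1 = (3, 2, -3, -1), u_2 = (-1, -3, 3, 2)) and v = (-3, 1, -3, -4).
proj_W(v) = (-335/129, 409/129, -69/43, -340/129)

Set up U = [u_1 | ... | u_2] ∈ R^(4×2). The projector onto W = col(U) is P = U (U^T U)^(-1) U^T.
Compute U^T U =
  [23, -20]
  [-20, 23],
and U^T v = (6, -17).
Solve U^T U · c = U^T v for the coefficients: c = (-202/129, -271/129). The projection is proj_W(v) = U c.
Check: (v - proj_W(v)) · u_1 = 0  (should be 0).
Check: (v - proj_W(v)) · u_2 = 0  (should be 0).
Result: proj_W(v) = (-335/129, 409/129, -69/43, -340/129).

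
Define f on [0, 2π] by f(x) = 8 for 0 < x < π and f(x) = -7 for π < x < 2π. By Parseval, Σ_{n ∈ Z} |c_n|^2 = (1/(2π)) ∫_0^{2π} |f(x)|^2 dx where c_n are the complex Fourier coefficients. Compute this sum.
Σ |c_n|^2 = 113/2

Parseval equates the L^2 energy of f (normalised by 1/(2π)) with the ℓ^2 sum of its Fourier coefficients: (1/(2π)) ∫_0^{2π} |f|^2 = Σ |c_n|^2.
Compute the left side: (1/(2π)) [∫_0^π 8^2 dx + ∫_π^{2π} (-7)^2 dx] = (1/(2π)) · (64π + 49π) = (64 + 49)/2 = 113/2.
So Σ_{n ∈ Z} |c_n|^2 = 113/2.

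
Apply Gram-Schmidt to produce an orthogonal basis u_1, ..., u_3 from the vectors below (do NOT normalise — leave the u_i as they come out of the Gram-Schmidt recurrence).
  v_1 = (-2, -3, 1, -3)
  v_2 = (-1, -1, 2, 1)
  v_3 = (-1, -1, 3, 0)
Orthogonal basis:
  u_1 = (-2, -3, 1, -3)
  u_2 = (-15/23, -11/23, 42/23, 35/23)
  u_3 = (11/29, 79/145, 107/145, -16/29)

Apply the Gram-Schmidt recurrence
  u_1 = v_1
  u_i = v_i − Σ_{j<i} ((v_i · u_j) / (u_j · u_j)) · u_j.

Step by step this gives:
  u_1 = (-2, -3, 1, -3)
  u_2 = (-15/23, -11/23, 42/23, 35/23)
  u_3 = (11/29, 79/145, 107/145, -16/29)

Orthogonality check:
  u_2 · u_1 = 0 (should be 0)
  u_3 · u_1 = 0 (should be 0)
  u_3 · u_2 = 0 (should be 0)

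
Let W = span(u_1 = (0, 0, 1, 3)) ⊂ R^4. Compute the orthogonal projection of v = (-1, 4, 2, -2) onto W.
proj_W(v) = (0, 0, -2/5, -6/5)

Set up U = [u_1 | ... | u_1] ∈ R^(4×1). The projector onto W = col(U) is P = U (U^T U)^(-1) U^T.
Compute U^T U =
  [10],
and U^T v = (-4).
Solve U^T U · c = U^T v for the coefficients: c = (-2/5). The projection is proj_W(v) = U c.
Check: (v - proj_W(v)) · u_1 = 0  (should be 0).
Result: proj_W(v) = (0, 0, -2/5, -6/5).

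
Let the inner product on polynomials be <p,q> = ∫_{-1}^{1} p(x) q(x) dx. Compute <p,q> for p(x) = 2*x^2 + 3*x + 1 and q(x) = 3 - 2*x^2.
<p,q> = 106/15

Expand the product: p(x)·q(x) = -4*x^4 - 6*x^3 + 4*x^2 + 9*x + 3.
∫_{-1}^{1} of each monomial x^k gives [2/(k+1) if k even, 0 if k odd]. Integrating term-by-term (or equivalently evaluating the antiderivative F(x) = -4*x^5/5 - 3*x^4/2 + 4*x^3/3 + 9*x^2/2 + 3*x at the endpoints):
  F(1) − F(−1) = 98/15 − (-8/15) = 106/15.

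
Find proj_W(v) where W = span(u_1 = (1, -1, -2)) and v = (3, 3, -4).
proj_W(v) = (4/3, -4/3, -8/3)

Set up U = [u_1 | ... | u_1] ∈ R^(3×1). The projector onto W = col(U) is P = U (U^T U)^(-1) U^T.
Compute U^T U =
  [6],
and U^T v = (8).
Solve U^T U · c = U^T v for the coefficients: c = (4/3). The projection is proj_W(v) = U c.
Check: (v - proj_W(v)) · u_1 = 0  (should be 0).
Result: proj_W(v) = (4/3, -4/3, -8/3).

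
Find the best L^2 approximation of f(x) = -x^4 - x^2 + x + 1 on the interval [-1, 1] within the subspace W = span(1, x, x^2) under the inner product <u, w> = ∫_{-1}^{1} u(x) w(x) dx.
g(x) = -13*x^2/7 + x + 38/35

The best approximation g ∈ W is the orthogonal projection of f onto W. Writing g = a_0 + a_1 x + a_2 x^2, the coefficients solve the normal equations G · a = b where
  G_{ij} = <φ_i, φ_j> and b_i = <f, φ_i>, with φ_0 = 1, φ_1 = x, φ_2 = x^2.
G =
  [2, 0, 2/3]
  [0, 2/3, 0]
  [2/3, 0, 2/5],
b = (14/15, 2/3, -2/105).
Solving gives a_0 = 38/35, a_1 = 1, a_2 = -13/7, so
  g(x) = -13*x^2/7 + x + 38/35.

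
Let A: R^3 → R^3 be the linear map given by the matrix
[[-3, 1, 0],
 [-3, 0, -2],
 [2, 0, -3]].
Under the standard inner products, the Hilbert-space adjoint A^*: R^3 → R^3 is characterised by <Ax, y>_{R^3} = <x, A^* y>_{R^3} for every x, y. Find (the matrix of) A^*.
A^* = A^T =
[[-3, -3, 2],
 [1, 0, 0],
 [0, -2, -3]]

For real matrices with standard dot products, the defining identity <Ax, y> = <x, A^* y> gives (Ax)^T y = x^T (A^*) y, i.e. x^T A^T y = x^T (A^*) y. Since this holds for all x, y, we must have A^* = A^T. Therefore
A^* =
[[-3, -3, 2],
 [1, 0, 0],
 [0, -2, -3]].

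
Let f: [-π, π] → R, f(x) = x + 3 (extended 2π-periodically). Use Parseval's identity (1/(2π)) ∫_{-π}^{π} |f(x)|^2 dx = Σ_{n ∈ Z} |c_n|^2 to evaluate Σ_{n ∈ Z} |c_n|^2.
Σ |c_n|^2 = π^2/3 + 9

Expand and integrate term by term over [-π, π]:
  ∫ (x)^2 dx = 1·(2π^3/3); ∫ 2·1·(3)·x dx = 0 (odd integrand); ∫ 3^2 dx = 9·2π.
So (1/(2π)) ∫_{-π}^{π} (x + 3)^2 dx = 1π^2/3 + 9 = π^2/3 + 9.
Parseval ⇒ Σ |c_n|^2 = π^2/3 + 9.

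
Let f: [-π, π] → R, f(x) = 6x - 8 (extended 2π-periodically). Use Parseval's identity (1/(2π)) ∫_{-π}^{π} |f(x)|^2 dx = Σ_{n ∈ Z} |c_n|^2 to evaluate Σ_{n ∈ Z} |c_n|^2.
Σ |c_n|^2 = 12π^2 + 64

Expand and integrate term by term over [-π, π]:
  ∫ (6x)^2 dx = 36·(2π^3/3); ∫ 2·6·(-8)·x dx = 0 (odd integrand); ∫ (-8)^2 dx = 64·2π.
So (1/(2π)) ∫_{-π}^{π} (6x - 8)^2 dx = 36π^2/3 + 64 = 12π^2 + 64.
Parseval ⇒ Σ |c_n|^2 = 12π^2 + 64.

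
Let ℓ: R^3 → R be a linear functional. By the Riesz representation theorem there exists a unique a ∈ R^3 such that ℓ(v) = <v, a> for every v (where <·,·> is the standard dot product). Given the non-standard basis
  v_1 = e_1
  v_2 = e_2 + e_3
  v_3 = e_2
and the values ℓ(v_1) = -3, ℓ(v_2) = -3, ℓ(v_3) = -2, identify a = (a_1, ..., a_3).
a = (-3, -2, -1)

Write a = (a_1, ..., a_3) in the standard basis. For each basis vector v_i, ℓ(v_i) = <v_i, a> is a linear equation in the a_j's. Collect the n equations into a matrix system V a = ℓ, where row i of V is v_i (expressed in the standard basis). Since V is invertible (lower-triangular with 1s on the diagonal, up to permutation), solve by back-substitution:
  V =
[[1, 0, 0],
 [0, 1, 1],
 [0, 1, 0]]
  V a = (-3, -3, -2)
Solving gives a = (-3, -2, -1).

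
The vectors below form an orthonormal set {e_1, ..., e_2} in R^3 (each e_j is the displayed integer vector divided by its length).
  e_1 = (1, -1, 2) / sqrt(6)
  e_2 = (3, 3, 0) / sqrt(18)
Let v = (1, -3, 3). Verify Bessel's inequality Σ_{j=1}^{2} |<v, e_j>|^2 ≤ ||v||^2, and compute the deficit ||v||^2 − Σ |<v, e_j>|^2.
Σ |<v, e_j>|^2 = 56/3; ||v||^2 = 19; deficit = 1/3

Write each e_j = u_j / sqrt(<u_j, u_j>) where u_j is the displayed integer vector. Then <v, e_j> = <v, u_j> / sqrt(<u_j, u_j>), so |<v, e_j>|^2 = <v, u_j>^2 / <u_j, u_j>.
Coefficients: <v, e_1> = 10/sqrt(6), <v, e_2> = -6/sqrt(18).
Square and sum: Σ |<v, e_j>|^2 = 56/3.
Compute ||v||^2 = v·v = 19.
Deficit = 19 − 56/3 = 1/3 ≥ 0, confirming Bessel's inequality. (The deficit equals ||v − Σ <v,e_j> e_j||^2, the squared distance from v to span{e_j}.)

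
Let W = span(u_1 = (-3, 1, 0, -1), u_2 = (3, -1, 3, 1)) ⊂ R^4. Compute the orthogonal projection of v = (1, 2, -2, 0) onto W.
proj_W(v) = (3/11, -1/11, -2, 1/11)

Set up U = [u_1 | ... | u_2] ∈ R^(4×2). The projector onto W = col(U) is P = U (U^T U)^(-1) U^T.
Compute U^T U =
  [11, -11]
  [-11, 20],
and U^T v = (-1, -5).
Solve U^T U · c = U^T v for the coefficients: c = (-25/33, -2/3). The projection is proj_W(v) = U c.
Check: (v - proj_W(v)) · u_1 = 0  (should be 0).
Check: (v - proj_W(v)) · u_2 = 0  (should be 0).
Result: proj_W(v) = (3/11, -1/11, -2, 1/11).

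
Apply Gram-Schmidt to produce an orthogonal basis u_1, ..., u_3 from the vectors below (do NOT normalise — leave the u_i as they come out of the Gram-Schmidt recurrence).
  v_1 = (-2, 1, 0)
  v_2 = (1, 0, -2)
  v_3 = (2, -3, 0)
Orthogonal basis:
  u_1 = (-2, 1, 0)
  u_2 = (1/5, 2/5, -2)
  u_3 = (-16/21, -32/21, -8/21)

Apply the Gram-Schmidt recurrence
  u_1 = v_1
  u_i = v_i − Σ_{j<i} ((v_i · u_j) / (u_j · u_j)) · u_j.

Step by step this gives:
  u_1 = (-2, 1, 0)
  u_2 = (1/5, 2/5, -2)
  u_3 = (-16/21, -32/21, -8/21)

Orthogonality check:
  u_2 · u_1 = 0 (should be 0)
  u_3 · u_1 = 0 (should be 0)
  u_3 · u_2 = 0 (should be 0)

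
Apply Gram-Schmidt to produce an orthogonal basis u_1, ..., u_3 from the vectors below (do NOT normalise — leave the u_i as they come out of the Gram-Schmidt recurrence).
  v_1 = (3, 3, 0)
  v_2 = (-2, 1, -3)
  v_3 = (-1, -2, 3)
Orthogonal basis:
  u_1 = (3, 3, 0)
  u_2 = (-3/2, 3/2, -3)
  u_3 = (-2/3, 2/3, 2/3)

Apply the Gram-Schmidt recurrence
  u_1 = v_1
  u_i = v_i − Σ_{j<i} ((v_i · u_j) / (u_j · u_j)) · u_j.

Step by step this gives:
  u_1 = (3, 3, 0)
  u_2 = (-3/2, 3/2, -3)
  u_3 = (-2/3, 2/3, 2/3)

Orthogonality check:
  u_2 · u_1 = 0 (should be 0)
  u_3 · u_1 = 0 (should be 0)
  u_3 · u_2 = 0 (should be 0)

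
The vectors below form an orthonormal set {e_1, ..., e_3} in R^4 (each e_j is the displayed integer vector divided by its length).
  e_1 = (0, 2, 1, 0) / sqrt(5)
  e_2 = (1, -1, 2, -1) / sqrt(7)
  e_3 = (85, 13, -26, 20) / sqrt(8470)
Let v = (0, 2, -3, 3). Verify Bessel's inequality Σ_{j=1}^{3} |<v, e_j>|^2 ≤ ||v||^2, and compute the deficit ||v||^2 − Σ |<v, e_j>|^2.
Σ |<v, e_j>|^2 = 2500/121; ||v||^2 = 22; deficit = 162/121

Write each e_j = u_j / sqrt(<u_j, u_j>) where u_j is the displayed integer vector. Then <v, e_j> = <v, u_j> / sqrt(<u_j, u_j>), so |<v, e_j>|^2 = <v, u_j>^2 / <u_j, u_j>.
Coefficients: <v, e_1> = 1/sqrt(5), <v, e_2> = -11/sqrt(7), <v, e_3> = 164/sqrt(8470).
Square and sum: Σ |<v, e_j>|^2 = 2500/121.
Compute ||v||^2 = v·v = 22.
Deficit = 22 − 2500/121 = 162/121 ≥ 0, confirming Bessel's inequality. (The deficit equals ||v − Σ <v,e_j> e_j||^2, the squared distance from v to span{e_j}.)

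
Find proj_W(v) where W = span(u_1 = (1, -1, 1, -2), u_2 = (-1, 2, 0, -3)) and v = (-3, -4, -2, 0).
proj_W(v) = (33/89, -65/89, 1/89, 94/89)

Set up U = [u_1 | ... | u_2] ∈ R^(4×2). The projector onto W = col(U) is P = U (U^T U)^(-1) U^T.
Compute U^T U =
  [7, 3]
  [3, 14],
and U^T v = (-1, -5).
Solve U^T U · c = U^T v for the coefficients: c = (1/89, -32/89). The projection is proj_W(v) = U c.
Check: (v - proj_W(v)) · u_1 = 0  (should be 0).
Check: (v - proj_W(v)) · u_2 = 0  (should be 0).
Result: proj_W(v) = (33/89, -65/89, 1/89, 94/89).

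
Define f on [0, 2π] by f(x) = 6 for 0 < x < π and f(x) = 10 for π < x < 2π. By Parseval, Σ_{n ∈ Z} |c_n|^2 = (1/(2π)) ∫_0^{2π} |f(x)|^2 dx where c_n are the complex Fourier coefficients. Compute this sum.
Σ |c_n|^2 = 68

Parseval equates the L^2 energy of f (normalised by 1/(2π)) with the ℓ^2 sum of its Fourier coefficients: (1/(2π)) ∫_0^{2π} |f|^2 = Σ |c_n|^2.
Compute the left side: (1/(2π)) [∫_0^π 6^2 dx + ∫_π^{2π} 10^2 dx] = (1/(2π)) · (36π + 100π) = (36 + 100)/2 = 68.
So Σ_{n ∈ Z} |c_n|^2 = 68.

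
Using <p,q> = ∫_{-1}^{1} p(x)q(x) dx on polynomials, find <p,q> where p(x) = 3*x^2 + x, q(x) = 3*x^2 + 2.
<p,q> = 38/5

Expand the product: p(x)·q(x) = 9*x^4 + 3*x^3 + 6*x^2 + 2*x.
∫_{-1}^{1} of each monomial x^k gives [2/(k+1) if k even, 0 if k odd]. Integrating term-by-term (or equivalently evaluating the antiderivative F(x) = 9*x^5/5 + 3*x^4/4 + 2*x^3 + x^2 at the endpoints):
  F(1) − F(−1) = 111/20 − (-41/20) = 38/5.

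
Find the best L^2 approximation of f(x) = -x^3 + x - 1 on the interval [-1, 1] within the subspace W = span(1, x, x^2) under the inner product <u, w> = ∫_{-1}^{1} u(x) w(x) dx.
g(x) = 2*x/5 - 1

The best approximation g ∈ W is the orthogonal projection of f onto W. Writing g = a_0 + a_1 x + a_2 x^2, the coefficients solve the normal equations G · a = b where
  G_{ij} = <φ_i, φ_j> and b_i = <f, φ_i>, with φ_0 = 1, φ_1 = x, φ_2 = x^2.
G =
  [2, 0, 2/3]
  [0, 2/3, 0]
  [2/3, 0, 2/5],
b = (-2, 4/15, -2/3).
Solving gives a_0 = -1, a_1 = 2/5, a_2 = 0, so
  g(x) = 2*x/5 - 1.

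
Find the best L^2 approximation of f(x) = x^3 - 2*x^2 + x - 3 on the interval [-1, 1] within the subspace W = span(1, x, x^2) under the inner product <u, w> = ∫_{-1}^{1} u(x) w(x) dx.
g(x) = -2*x^2 + 8*x/5 - 3

The best approximation g ∈ W is the orthogonal projection of f onto W. Writing g = a_0 + a_1 x + a_2 x^2, the coefficients solve the normal equations G · a = b where
  G_{ij} = <φ_i, φ_j> and b_i = <f, φ_i>, with φ_0 = 1, φ_1 = x, φ_2 = x^2.
G =
  [2, 0, 2/3]
  [0, 2/3, 0]
  [2/3, 0, 2/5],
b = (-22/3, 16/15, -14/5).
Solving gives a_0 = -3, a_1 = 8/5, a_2 = -2, so
  g(x) = -2*x^2 + 8*x/5 - 3.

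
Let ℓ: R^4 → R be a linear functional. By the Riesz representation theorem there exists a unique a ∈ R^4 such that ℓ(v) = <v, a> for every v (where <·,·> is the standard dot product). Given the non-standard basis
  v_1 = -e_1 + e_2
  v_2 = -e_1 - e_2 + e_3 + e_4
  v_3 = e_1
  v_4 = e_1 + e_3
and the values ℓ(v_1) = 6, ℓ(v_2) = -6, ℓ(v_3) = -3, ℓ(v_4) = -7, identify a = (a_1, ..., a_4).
a = (-3, 3, -4, -2)

Write a = (a_1, ..., a_4) in the standard basis. For each basis vector v_i, ℓ(v_i) = <v_i, a> is a linear equation in the a_j's. Collect the n equations into a matrix system V a = ℓ, where row i of V is v_i (expressed in the standard basis). Since V is invertible (lower-triangular with 1s on the diagonal, up to permutation), solve by back-substitution:
  V =
[[-1, 1, 0, 0],
 [-1, -1, 1, 1],
 [1, 0, 0, 0],
 [1, 0, 1, 0]]
  V a = (6, -6, -3, -7)
Solving gives a = (-3, 3, -4, -2).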